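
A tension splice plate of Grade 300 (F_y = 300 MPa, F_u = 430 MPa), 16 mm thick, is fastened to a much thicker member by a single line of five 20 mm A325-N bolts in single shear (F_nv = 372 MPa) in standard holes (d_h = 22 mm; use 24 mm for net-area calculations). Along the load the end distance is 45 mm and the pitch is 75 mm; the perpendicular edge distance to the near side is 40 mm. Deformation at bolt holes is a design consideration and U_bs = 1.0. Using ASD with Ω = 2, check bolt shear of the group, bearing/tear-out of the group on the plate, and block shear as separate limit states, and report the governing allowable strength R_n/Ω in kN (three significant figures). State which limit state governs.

Bolt shear: A_b = π·20²/4 = 314.2 mm²; R_n = 372 × 314.2 × 5 × 1 / 1000 = 584.3 kN → 584.3 / 2 = 292 kN.
Bearing: edge l_c = 34, r_n = 280.7 kN; interior l_c = 53, r_n = 330.2 kN; R_n = 280.7 + 4·330.2 = 1602 kN → 801 kN.
Block shear: A_gv = 5520, A_nv = 3792, A_nt = 448 mm²; R_n = min(0.6F_uA_nv, 0.6F_yA_gv) + U_bs·F_u·A_nt = 1171 kN → 585 kN.
Bolt shear governs: 292 kN.

292 kN (bolt shear governs)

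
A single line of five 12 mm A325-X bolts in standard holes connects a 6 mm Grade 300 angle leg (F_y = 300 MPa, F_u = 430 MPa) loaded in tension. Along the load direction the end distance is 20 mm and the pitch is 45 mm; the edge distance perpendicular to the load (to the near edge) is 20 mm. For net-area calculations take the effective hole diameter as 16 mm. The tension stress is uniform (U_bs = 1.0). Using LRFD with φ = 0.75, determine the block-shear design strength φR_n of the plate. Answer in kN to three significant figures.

Shear plane L_v = 20 + 4·45 = 200 mm; A_gv = 200 × 6 = 1200 mm².
A_nv = (200 − 4.5·16) × 6 = 768 mm².
A_nt = (20 − 0.5·16) × 6 = 72 mm².
0.6 F_u A_nv = 198.1 kN; 0.6 F_y A_gv = 216 kN → shear rupture governs the shear term.
R_n = 198.1 + 1.0 × 430 × 72 / 1000 = 229.1 kN.
Design strength φR_n = 0.75 × 229.1 = 172 kN.

172 kN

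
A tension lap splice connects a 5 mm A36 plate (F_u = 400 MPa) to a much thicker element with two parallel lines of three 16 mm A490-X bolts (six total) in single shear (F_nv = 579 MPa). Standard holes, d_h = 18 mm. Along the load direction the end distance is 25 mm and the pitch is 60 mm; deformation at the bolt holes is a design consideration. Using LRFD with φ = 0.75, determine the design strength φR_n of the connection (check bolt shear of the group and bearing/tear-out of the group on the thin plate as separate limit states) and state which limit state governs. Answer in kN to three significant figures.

Bolt shear: A_b = π·16²/4 = 201.1 mm²; R_n = 579 × 201.1 × 6 × 1 / 1000 = 698.5 kN → 0.75 × 698.5 = 524 kN.
Bearing (1.2 l_c t F_u ≤ 2.4 d t F_u): upper limit = 2.4·16·5·400 / 1000 = 76.8 kN.
  Edge l_c = 25 − 18/2 = 16 → r_n = 38.4 kN; interior l_c = 60 − 18 = 42 → r_n = 76.8 kN.
  R_n,bearing = 2·38.4 + 4·76.8 = 384 kN → 0.75 × 384 = 288 kN.
Bearing governs: 288 kN.

288 kN (bearing governs)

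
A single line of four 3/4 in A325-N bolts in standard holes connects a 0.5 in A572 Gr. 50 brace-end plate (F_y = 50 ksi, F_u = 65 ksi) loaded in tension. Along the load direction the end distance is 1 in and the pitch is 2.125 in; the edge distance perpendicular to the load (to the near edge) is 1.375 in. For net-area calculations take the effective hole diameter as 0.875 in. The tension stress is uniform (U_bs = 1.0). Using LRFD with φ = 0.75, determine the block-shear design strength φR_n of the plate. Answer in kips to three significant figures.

Shear plane L_v = 1 + 3·2.125 = 7.375 in; A_gv = 7.375 × 0.5 = 3.688 in².
A_nv = (7.375 − 3.5·0.875) × 0.5 = 2.156 in².
A_nt = (1.375 − 0.5·0.875) × 0.5 = 0.4688 in².
0.6 F_u A_nv = 84.09 kips; 0.6 F_y A_gv = 110.6 kips → shear rupture governs the shear term.
R_n = 84.09 + 1.0 × 65 × 0.4688 = 114.6 kips.
Design strength φR_n = 0.75 × 114.6 = 85.9 kips.

85.9 kips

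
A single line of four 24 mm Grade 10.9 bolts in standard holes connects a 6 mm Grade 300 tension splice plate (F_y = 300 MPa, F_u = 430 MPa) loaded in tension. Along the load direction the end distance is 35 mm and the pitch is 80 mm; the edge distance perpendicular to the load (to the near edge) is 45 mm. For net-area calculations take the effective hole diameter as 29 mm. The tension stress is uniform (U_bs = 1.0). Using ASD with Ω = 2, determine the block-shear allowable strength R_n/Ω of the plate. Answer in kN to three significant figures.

Shear plane L_v = 35 + 3·80 = 275 mm; A_gv = 275 × 6 = 1650 mm².
A_nv = (275 − 3.5·29) × 6 = 1041 mm².
A_nt = (45 − 0.5·29) × 6 = 183 mm².
0.6 F_u A_nv = 268.6 kN; 0.6 F_y A_gv = 297 kN → shear rupture governs the shear term.
R_n = 268.6 + 1.0 × 430 × 183 / 1000 = 347.3 kN.
Allowable strength R_n/Ω = 347.3 / 2 = 174 kN.

174 kN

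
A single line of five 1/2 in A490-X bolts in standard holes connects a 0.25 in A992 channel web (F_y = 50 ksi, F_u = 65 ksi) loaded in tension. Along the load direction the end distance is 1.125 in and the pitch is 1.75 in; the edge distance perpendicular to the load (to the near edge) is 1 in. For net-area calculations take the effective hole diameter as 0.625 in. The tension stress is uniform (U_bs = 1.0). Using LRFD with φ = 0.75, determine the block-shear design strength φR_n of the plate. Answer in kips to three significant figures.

47.2 kips

Shear plane L_v = 1.125 + 4·1.75 = 8.125 in; A_gv = 8.125 × 0.25 = 2.031 in².
A_nv = (8.125 − 4.5·0.625) × 0.25 = 1.328 in².
A_nt = (1 − 0.5·0.625) × 0.25 = 0.1719 in².
0.6 F_u A_nv = 51.8 kips; 0.6 F_y A_gv = 60.94 kips → shear rupture governs the shear term.
R_n = 51.8 + 1.0 × 65 × 0.1719 = 62.97 kips.
Design strength φR_n = 0.75 × 62.97 = 47.2 kips.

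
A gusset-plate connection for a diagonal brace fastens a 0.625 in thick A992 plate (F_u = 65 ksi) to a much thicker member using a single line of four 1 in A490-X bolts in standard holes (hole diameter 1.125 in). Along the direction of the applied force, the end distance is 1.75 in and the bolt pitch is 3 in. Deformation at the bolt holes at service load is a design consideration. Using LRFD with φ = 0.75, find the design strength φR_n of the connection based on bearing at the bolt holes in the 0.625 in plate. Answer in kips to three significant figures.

249 kips

Per bolt r_n = 1.2 l_c t F_u ≤ 2.4 d t F_u; upper limit = 2.4 × 1 × 0.625 × 65 = 97.5 kips.
Edge bolt: l_c = 1.75 − 1.125/2 = 1.188 in → 1.2 × 1.188 × 0.625 × 65 = 57.89 → r_n = 57.89 kips.
Interior bolts: l_c = 3 − 1.125 = 1.875 in → 1.2 × 1.875 × 0.625 × 65 = 91.41 → r_n = 91.41 kips.
R_n = 1 × 57.89 + 3 × 91.41 = 332.1 kips.
Design strength φR_n = 0.75 × 332.1 = 249 kips.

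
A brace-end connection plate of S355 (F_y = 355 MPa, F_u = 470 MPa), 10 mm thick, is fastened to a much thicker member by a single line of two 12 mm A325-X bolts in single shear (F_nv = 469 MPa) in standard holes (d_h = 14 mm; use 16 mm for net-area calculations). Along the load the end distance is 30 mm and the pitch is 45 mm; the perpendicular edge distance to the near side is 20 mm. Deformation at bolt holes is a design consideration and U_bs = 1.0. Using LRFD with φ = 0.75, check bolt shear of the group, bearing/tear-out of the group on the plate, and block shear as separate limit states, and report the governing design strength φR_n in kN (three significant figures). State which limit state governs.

Bolt shear: A_b = π·12²/4 = 113.1 mm²; R_n = 469 × 113.1 × 2 × 1 / 1000 = 106.1 kN → 0.75 × 106.1 = 79.6 kN.
Bearing: edge l_c = 23, r_n = 129.7 kN; interior l_c = 31, r_n = 135.4 kN; R_n = 129.7 + 1·135.4 = 265.1 kN → 199 kN.
Block shear: A_gv = 750, A_nv = 510, A_nt = 120 mm²; R_n = min(0.6F_uA_nv, 0.6F_yA_gv) + U_bs·F_u·A_nt = 200.2 kN → 150 kN.
Bolt shear governs: 79.6 kN.

79.6 kN (bolt shear governs)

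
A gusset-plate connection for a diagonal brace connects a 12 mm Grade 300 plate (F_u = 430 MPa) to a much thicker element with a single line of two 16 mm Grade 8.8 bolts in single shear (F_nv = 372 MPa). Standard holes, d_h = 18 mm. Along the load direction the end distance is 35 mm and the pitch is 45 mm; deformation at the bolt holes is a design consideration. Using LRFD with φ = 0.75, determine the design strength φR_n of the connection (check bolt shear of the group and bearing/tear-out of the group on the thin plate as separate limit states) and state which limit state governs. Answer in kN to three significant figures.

112 kN (bolt shear governs)

Bolt shear: A_b = π·16²/4 = 201.1 mm²; R_n = 372 × 201.1 × 2 × 1 / 1000 = 149.6 kN → 0.75 × 149.6 = 112 kN.
Bearing (1.2 l_c t F_u ≤ 2.4 d t F_u): upper limit = 2.4·16·12·430 / 1000 = 198.1 kN.
  Edge l_c = 35 − 18/2 = 26 → r_n = 161 kN; interior l_c = 45 − 18 = 27 → r_n = 167.2 kN.
  R_n,bearing = 1·161 + 1·167.2 = 328.2 kN → 0.75 × 328.2 = 246 kN.
Bolt shear governs: 112 kN.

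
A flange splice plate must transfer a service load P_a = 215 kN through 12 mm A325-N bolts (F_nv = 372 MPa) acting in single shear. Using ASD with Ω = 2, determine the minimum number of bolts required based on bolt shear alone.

A_b = π·12²/4 = 113.1 mm².
Per-bolt allowable strength R_n/Ω = 372 × 113.1 × 1 / 1000 / 2 = 21.04 kN.
n ≥ 215 / 21.04 = 10.22 → use 11 bolts.

11 bolts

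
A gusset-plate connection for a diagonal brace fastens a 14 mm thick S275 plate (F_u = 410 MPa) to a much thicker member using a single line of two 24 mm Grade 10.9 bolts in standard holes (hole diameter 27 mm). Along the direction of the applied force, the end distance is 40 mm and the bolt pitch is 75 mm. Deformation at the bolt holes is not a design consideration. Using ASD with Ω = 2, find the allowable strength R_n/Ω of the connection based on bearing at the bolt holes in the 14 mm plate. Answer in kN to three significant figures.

Per bolt r_n = 1.5 l_c t F_u ≤ 3.0 d t F_u; upper limit = 3.0 × 24 × 14 × 410 / 1000 = 413.3 kN.
Edge bolt: l_c = 40 − 27/2 = 26.5 mm → 1.5 × 26.5 × 14 × 410 / 1000 = 228.2 → r_n = 228.2 kN.
Interior bolts: l_c = 75 − 27 = 48 mm → 1.5 × 48 × 14 × 410 / 1000 = 413.3 → r_n = 413.3 kN.
R_n = 1 × 228.2 + 1 × 413.3 = 641.4 kN.
Allowable strength R_n/Ω = 641.4 / 2 = 321 kN.

321 kN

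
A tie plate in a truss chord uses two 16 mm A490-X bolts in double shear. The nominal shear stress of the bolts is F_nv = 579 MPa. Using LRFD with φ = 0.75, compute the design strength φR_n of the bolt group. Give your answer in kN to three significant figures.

A_b = π × 16² / 4 = 201.1 mm².
R_n = F_nv · A_b · n · n_s = 579 × 201.1 × 2 × 2 / 1000 = 465.7 kN.
Design strength φR_n = 0.75 × 465.7 = 349 kN.

349 kN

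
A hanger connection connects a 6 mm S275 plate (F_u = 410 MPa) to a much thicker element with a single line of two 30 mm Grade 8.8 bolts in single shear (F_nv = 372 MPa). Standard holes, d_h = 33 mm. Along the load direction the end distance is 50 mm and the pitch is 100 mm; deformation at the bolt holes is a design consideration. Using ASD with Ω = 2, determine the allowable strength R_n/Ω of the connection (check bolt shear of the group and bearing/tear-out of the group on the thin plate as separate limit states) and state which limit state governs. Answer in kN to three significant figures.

138 kN (bearing governs)

Bolt shear: A_b = π·30²/4 = 706.9 mm²; R_n = 372 × 706.9 × 2 × 1 / 1000 = 525.9 kN → 525.9 / 2 = 263 kN.
Bearing (1.2 l_c t F_u ≤ 2.4 d t F_u): upper limit = 2.4·30·6·410 / 1000 = 177.1 kN.
  Edge l_c = 50 − 33/2 = 33.5 → r_n = 98.89 kN; interior l_c = 100 − 33 = 67 → r_n = 177.1 kN.
  R_n,bearing = 1·98.89 + 1·177.1 = 276 kN → 276 / 2 = 138 kN.
Bearing governs: 138 kN.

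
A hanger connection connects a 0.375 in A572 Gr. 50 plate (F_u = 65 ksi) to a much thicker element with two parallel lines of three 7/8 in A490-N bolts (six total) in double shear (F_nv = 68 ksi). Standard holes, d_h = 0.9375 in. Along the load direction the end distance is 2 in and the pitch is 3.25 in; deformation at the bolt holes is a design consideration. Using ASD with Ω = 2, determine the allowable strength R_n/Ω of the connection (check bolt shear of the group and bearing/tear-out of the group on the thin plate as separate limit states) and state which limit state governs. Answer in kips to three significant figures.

147 kips (bearing governs)

Bolt shear: A_b = π·0.875²/4 = 0.6013 in²; R_n = 68 × 0.6013 × 6 × 2 = 490.7 kips → 490.7 / 2 = 245 kips.
Bearing (1.2 l_c t F_u ≤ 2.4 d t F_u): upper limit = 2.4·0.875·0.375·65 = 51.19 kips.
  Edge l_c = 2 − 0.9375/2 = 1.531 → r_n = 44.79 kips; interior l_c = 3.25 − 0.9375 = 2.312 → r_n = 51.19 kips.
  R_n,bearing = 2·44.79 + 4·51.19 = 294.3 kips → 294.3 / 2 = 147 kips.
Bearing governs: 147 kips.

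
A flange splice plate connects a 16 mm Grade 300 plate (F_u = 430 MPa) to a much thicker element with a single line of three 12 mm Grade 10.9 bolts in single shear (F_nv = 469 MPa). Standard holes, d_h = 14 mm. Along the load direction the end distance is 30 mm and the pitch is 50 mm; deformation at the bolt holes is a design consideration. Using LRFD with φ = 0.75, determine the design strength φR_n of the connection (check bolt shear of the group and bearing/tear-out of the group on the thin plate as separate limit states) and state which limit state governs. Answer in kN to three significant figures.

Bolt shear: A_b = π·12²/4 = 113.1 mm²; R_n = 469 × 113.1 × 3 × 1 / 1000 = 159.1 kN → 0.75 × 159.1 = 119 kN.
Bearing (1.2 l_c t F_u ≤ 2.4 d t F_u): upper limit = 2.4·12·16·430 / 1000 = 198.1 kN.
  Edge l_c = 30 − 14/2 = 23 → r_n = 189.9 kN; interior l_c = 50 − 14 = 36 → r_n = 198.1 kN.
  R_n,bearing = 1·189.9 + 2·198.1 = 586.2 kN → 0.75 × 586.2 = 440 kN.
Bolt shear governs: 119 kN.

119 kN (bolt shear governs)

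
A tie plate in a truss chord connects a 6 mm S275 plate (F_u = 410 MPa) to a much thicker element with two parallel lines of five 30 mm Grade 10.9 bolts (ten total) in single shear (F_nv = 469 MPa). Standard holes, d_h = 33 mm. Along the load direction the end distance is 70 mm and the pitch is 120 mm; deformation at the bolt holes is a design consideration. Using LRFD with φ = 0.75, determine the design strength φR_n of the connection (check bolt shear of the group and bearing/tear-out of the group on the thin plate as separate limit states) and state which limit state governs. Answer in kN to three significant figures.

1300 kN (bearing governs)

Bolt shear: A_b = π·30²/4 = 706.9 mm²; R_n = 469 × 706.9 × 10 × 1 / 1000 = 3315 kN → 0.75 × 3315 = 2490 kN.
Bearing (1.2 l_c t F_u ≤ 2.4 d t F_u): upper limit = 2.4·30·6·410 / 1000 = 177.1 kN.
  Edge l_c = 70 − 33/2 = 53.5 → r_n = 157.9 kN; interior l_c = 120 − 33 = 87 → r_n = 177.1 kN.
  R_n,bearing = 2·157.9 + 8·177.1 = 1733 kN → 0.75 × 1733 = 1300 kN.
Bearing governs: 1300 kN.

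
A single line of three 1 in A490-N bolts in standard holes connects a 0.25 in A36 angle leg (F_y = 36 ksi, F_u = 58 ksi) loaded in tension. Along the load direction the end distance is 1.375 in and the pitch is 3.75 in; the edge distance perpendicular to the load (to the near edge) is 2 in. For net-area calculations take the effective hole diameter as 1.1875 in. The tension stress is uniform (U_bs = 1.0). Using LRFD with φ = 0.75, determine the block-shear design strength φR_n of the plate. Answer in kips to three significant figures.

Shear plane L_v = 1.375 + 2·3.75 = 8.875 in; A_gv = 8.875 × 0.25 = 2.219 in².
A_nv = (8.875 − 2.5·1.1875) × 0.25 = 1.477 in².
A_nt = (2 − 0.5·1.1875) × 0.25 = 0.3516 in².
0.6 F_u A_nv = 51.38 kips; 0.6 F_y A_gv = 47.92 kips → shear yielding governs the shear term.
R_n = 47.92 + 1.0 × 58 × 0.3516 = 68.32 kips.
Design strength φR_n = 0.75 × 68.32 = 51.2 kips.

51.2 kips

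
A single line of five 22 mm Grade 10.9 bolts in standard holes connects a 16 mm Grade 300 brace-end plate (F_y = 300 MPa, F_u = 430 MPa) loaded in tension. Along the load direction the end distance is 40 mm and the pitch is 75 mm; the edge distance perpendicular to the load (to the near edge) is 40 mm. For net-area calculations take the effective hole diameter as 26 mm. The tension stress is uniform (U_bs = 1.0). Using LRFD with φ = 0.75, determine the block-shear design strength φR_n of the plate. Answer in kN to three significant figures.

Shear plane L_v = 40 + 4·75 = 340 mm; A_gv = 340 × 16 = 5440 mm².
A_nv = (340 − 4.5·26) × 16 = 3568 mm².
A_nt = (40 − 0.5·26) × 16 = 432 mm².
0.6 F_u A_nv = 920.5 kN; 0.6 F_y A_gv = 979.2 kN → shear rupture governs the shear term.
R_n = 920.5 + 1.0 × 430 × 432 / 1000 = 1106 kN.
Design strength φR_n = 0.75 × 1106 = 830 kN.

830 kN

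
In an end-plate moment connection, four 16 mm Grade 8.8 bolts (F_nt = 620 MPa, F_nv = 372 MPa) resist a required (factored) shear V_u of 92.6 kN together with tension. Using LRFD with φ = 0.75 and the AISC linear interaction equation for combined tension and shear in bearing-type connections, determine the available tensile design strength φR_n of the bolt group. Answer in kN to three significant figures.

332 kN

A_b = π·16²/4 = 201.1 mm²; f_rv = 92.6 × 1000 / (4 × 201.1) = 115.1 MPa.
F'_nt = 1.3 F_nt − (F_nt / φF_nv) f_rv = 1.3·620 − (620/(0.75·372))·115.1 = 550.1 MPa, capped at F_nt → F'_nt = 550.1 MPa.
R_n = F'_nt · A_b · n = 550.1 × 201.1 × 4 / 1000 = 442.4 kN.
Design strength φR_n = 0.75 × 442.4 = 332 kN.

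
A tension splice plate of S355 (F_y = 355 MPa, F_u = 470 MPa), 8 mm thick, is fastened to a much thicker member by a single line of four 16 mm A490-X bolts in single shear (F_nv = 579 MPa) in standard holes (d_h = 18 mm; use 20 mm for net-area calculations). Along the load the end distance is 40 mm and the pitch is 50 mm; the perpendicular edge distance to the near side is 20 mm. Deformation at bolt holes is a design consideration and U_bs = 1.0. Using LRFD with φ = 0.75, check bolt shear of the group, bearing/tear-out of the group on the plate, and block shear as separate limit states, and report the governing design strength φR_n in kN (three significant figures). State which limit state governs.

Bolt shear: A_b = π·16²/4 = 201.1 mm²; R_n = 579 × 201.1 × 4 × 1 / 1000 = 465.7 kN → 0.75 × 465.7 = 349 kN.
Bearing: edge l_c = 31, r_n = 139.9 kN; interior l_c = 32, r_n = 144.4 kN; R_n = 139.9 + 3·144.4 = 573 kN → 430 kN.
Block shear: A_gv = 1520, A_nv = 960, A_nt = 80 mm²; R_n = min(0.6F_uA_nv, 0.6F_yA_gv) + U_bs·F_u·A_nt = 308.3 kN → 231 kN.
Block shear governs: 231 kN.

231 kN (block shear governs)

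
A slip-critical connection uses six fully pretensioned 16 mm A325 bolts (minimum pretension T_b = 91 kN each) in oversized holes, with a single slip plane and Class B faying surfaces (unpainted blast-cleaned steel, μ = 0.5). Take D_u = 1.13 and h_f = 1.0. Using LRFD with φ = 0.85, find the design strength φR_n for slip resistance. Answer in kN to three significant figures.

R_n = μ · D_u · h_f · T_b · n_s · n_b = 0.5 × 1.13 × 1.0 × 91 × 1 × 6 = 308.5 kN.
Design strength φR_n = 0.85 × 308.5 = 262 kN.

262 kN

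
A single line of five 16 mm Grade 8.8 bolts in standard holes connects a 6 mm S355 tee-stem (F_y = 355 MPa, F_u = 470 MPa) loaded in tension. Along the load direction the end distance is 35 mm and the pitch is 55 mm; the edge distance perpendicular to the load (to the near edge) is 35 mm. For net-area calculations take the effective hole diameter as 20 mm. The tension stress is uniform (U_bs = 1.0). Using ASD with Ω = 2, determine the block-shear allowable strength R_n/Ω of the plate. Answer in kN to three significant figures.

175 kN

Shear plane L_v = 35 + 4·55 = 255 mm; A_gv = 255 × 6 = 1530 mm².
A_nv = (255 − 4.5·20) × 6 = 990 mm².
A_nt = (35 − 0.5·20) × 6 = 150 mm².
0.6 F_u A_nv = 279.2 kN; 0.6 F_y A_gv = 325.9 kN → shear rupture governs the shear term.
R_n = 279.2 + 1.0 × 470 × 150 / 1000 = 349.7 kN.
Allowable strength R_n/Ω = 349.7 / 2 = 175 kN.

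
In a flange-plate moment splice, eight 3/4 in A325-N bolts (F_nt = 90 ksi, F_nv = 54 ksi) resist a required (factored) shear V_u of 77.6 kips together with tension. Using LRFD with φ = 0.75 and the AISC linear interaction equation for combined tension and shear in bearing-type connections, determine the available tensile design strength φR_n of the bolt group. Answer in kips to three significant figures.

A_b = π·0.75²/4 = 0.4418 in²; f_rv = 77.6 / (8 × 0.4418) = 21.96 ksi.
F'_nt = 1.3 F_nt − (F_nt / φF_nv) f_rv = 1.3·90 − (90/(0.75·54))·21.96 = 68.21 ksi, capped at F_nt → F'_nt = 68.21 ksi.
R_n = F'_nt · A_b · n = 68.21 × 0.4418 × 8 = 241.1 kips.
Design strength φR_n = 0.75 × 241.1 = 181 kips.

181 kips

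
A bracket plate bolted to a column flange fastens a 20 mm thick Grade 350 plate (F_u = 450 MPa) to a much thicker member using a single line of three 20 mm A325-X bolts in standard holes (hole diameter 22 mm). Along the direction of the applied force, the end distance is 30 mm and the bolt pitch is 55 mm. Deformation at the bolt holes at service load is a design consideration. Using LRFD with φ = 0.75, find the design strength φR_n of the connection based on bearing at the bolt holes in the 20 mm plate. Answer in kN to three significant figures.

689 kN

Per bolt r_n = 1.2 l_c t F_u ≤ 2.4 d t F_u; upper limit = 2.4 × 20 × 20 × 450 / 1000 = 432 kN.
Edge bolt: l_c = 30 − 22/2 = 19 mm → 1.2 × 19 × 20 × 450 / 1000 = 205.2 → r_n = 205.2 kN.
Interior bolts: l_c = 55 − 22 = 33 mm → 1.2 × 33 × 20 × 450 / 1000 = 356.4 → r_n = 356.4 kN.
R_n = 1 × 205.2 + 2 × 356.4 = 918 kN.
Design strength φR_n = 0.75 × 918 = 689 kN.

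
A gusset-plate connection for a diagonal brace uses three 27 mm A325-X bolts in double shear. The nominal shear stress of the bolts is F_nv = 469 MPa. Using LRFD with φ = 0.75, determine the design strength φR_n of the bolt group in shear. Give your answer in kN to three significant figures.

1210 kN

A_b = π × 27² / 4 = 572.6 mm².
R_n = F_nv · A_b · n · n_s = 469 × 572.6 × 3 × 2 / 1000 = 1611 kN.
Design strength φR_n = 0.75 × 1611 = 1210 kN.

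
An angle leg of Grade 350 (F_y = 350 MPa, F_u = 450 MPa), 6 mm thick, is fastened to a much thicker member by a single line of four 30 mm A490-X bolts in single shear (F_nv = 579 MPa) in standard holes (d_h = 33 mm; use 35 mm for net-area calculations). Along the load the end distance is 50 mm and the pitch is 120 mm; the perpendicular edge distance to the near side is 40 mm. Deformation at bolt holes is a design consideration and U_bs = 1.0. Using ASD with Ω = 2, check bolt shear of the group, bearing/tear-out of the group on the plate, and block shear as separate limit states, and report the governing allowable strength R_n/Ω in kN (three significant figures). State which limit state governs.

263 kN (block shear governs)

Bolt shear: A_b = π·30²/4 = 706.9 mm²; R_n = 579 × 706.9 × 4 × 1 / 1000 = 1637 kN → 1637 / 2 = 819 kN.
Bearing: edge l_c = 33.5, r_n = 108.5 kN; interior l_c = 87, r_n = 194.4 kN; R_n = 108.5 + 3·194.4 = 691.7 kN → 346 kN.
Block shear: A_gv = 2460, A_nv = 1725, A_nt = 135 mm²; R_n = min(0.6F_uA_nv, 0.6F_yA_gv) + U_bs·F_u·A_nt = 526.5 kN → 263 kN.
Block shear governs: 263 kN.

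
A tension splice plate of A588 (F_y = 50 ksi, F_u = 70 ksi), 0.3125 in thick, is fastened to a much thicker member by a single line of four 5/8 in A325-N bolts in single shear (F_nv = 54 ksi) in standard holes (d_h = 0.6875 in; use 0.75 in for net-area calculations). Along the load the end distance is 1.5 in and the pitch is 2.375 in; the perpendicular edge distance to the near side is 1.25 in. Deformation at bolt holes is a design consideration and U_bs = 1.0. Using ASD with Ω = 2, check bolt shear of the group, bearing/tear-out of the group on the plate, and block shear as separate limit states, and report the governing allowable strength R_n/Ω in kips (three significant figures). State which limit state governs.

Bolt shear: A_b = π·0.625²/4 = 0.3068 in²; R_n = 54 × 0.3068 × 4 × 1 = 66.27 kips → 66.27 / 2 = 33.1 kips.
Bearing: edge l_c = 1.156, r_n = 30.35 kips; interior l_c = 1.688, r_n = 32.81 kips; R_n = 30.35 + 3·32.81 = 128.8 kips → 64.4 kips.
Block shear: A_gv = 2.695, A_nv = 1.875, A_nt = 0.2734 in²; R_n = min(0.6F_uA_nv, 0.6F_yA_gv) + U_bs·F_u·A_nt = 97.89 kips → 48.9 kips.
Bolt shear governs: 33.1 kips.

33.1 kips (bolt shear governs)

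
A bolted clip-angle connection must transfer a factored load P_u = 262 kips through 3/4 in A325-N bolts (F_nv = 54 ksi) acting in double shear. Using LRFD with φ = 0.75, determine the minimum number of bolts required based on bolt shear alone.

8 bolts

A_b = π·0.75²/4 = 0.4418 in².
Per-bolt design strength φR_n = 0.75 × 54 × 0.4418 × 2 = 35.78 kips.
n ≥ 262 / 35.78 = 7.322 → use 8 bolts.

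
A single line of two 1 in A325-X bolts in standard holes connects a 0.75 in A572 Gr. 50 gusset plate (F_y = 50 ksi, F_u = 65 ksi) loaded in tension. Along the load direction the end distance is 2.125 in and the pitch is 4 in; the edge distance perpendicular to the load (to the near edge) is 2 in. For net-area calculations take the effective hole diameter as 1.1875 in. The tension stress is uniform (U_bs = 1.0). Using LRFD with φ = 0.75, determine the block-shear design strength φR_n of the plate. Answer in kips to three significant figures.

147 kips

Shear plane L_v = 2.125 + 1·4 = 6.125 in; A_gv = 6.125 × 0.75 = 4.594 in².
A_nv = (6.125 − 1.5·1.1875) × 0.75 = 3.258 in².
A_nt = (2 − 0.5·1.1875) × 0.75 = 1.055 in².
0.6 F_u A_nv = 127.1 kips; 0.6 F_y A_gv = 137.8 kips → shear rupture governs the shear term.
R_n = 127.1 + 1.0 × 65 × 1.055 = 195.6 kips.
Design strength φR_n = 0.75 × 195.6 = 147 kips.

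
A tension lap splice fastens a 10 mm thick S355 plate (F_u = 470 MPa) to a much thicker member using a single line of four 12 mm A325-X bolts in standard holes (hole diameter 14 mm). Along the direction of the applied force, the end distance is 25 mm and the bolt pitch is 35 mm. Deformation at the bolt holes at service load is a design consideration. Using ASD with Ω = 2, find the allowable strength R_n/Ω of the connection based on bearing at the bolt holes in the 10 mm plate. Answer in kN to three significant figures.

228 kN

Per bolt r_n = 1.2 l_c t F_u ≤ 2.4 d t F_u; upper limit = 2.4 × 12 × 10 × 470 / 1000 = 135.4 kN.
Edge bolt: l_c = 25 − 14/2 = 18 mm → 1.2 × 18 × 10 × 470 / 1000 = 101.5 → r_n = 101.5 kN.
Interior bolts: l_c = 35 − 14 = 21 mm → 1.2 × 21 × 10 × 470 / 1000 = 118.4 → r_n = 118.4 kN.
R_n = 1 × 101.5 + 3 × 118.4 = 456.8 kN.
Allowable strength R_n/Ω = 456.8 / 2 = 228 kN.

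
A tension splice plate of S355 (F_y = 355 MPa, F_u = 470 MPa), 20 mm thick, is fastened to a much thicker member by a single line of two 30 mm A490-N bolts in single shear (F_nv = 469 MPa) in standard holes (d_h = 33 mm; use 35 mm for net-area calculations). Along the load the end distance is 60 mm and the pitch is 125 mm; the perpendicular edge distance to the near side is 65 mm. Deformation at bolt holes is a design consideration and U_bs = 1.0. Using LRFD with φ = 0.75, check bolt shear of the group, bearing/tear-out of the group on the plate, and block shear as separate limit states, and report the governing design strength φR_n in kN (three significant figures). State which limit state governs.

497 kN (bolt shear governs)

Bolt shear: A_b = π·30²/4 = 706.9 mm²; R_n = 469 × 706.9 × 2 × 1 / 1000 = 663 kN → 0.75 × 663 = 497 kN.
Bearing: edge l_c = 43.5, r_n = 490.7 kN; interior l_c = 92, r_n = 676.8 kN; R_n = 490.7 + 1·676.8 = 1167 kN → 876 kN.
Block shear: A_gv = 3700, A_nv = 2650, A_nt = 950 mm²; R_n = min(0.6F_uA_nv, 0.6F_yA_gv) + U_bs·F_u·A_nt = 1194 kN → 895 kN.
Bolt shear governs: 497 kN.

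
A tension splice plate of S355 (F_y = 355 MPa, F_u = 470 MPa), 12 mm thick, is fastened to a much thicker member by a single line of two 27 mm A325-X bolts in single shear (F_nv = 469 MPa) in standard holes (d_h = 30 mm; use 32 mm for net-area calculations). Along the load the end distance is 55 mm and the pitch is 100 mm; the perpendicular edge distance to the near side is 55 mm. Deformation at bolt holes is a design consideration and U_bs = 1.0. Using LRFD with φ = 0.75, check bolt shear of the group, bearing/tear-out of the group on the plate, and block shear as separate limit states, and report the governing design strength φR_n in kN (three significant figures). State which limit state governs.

403 kN (bolt shear governs)

Bolt shear: A_b = π·27²/4 = 572.6 mm²; R_n = 469 × 572.6 × 2 × 1 / 1000 = 537.1 kN → 0.75 × 537.1 = 403 kN.
Bearing: edge l_c = 40, r_n = 270.7 kN; interior l_c = 70, r_n = 365.5 kN; R_n = 270.7 + 1·365.5 = 636.2 kN → 477 kN.
Block shear: A_gv = 1860, A_nv = 1284, A_nt = 468 mm²; R_n = min(0.6F_uA_nv, 0.6F_yA_gv) + U_bs·F_u·A_nt = 582 kN → 437 kN.
Bolt shear governs: 403 kN.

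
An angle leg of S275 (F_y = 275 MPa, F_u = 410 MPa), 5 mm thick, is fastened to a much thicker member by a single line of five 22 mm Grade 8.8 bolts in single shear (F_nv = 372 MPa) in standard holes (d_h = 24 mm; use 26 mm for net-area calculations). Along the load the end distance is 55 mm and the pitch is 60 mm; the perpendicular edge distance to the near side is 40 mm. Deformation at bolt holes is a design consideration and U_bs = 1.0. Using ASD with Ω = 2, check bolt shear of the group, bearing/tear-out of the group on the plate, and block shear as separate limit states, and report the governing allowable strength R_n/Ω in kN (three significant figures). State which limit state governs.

137 kN (block shear governs)

Bolt shear: A_b = π·22²/4 = 380.1 mm²; R_n = 372 × 380.1 × 5 × 1 / 1000 = 707 kN → 707 / 2 = 354 kN.
Bearing: edge l_c = 43, r_n = 105.8 kN; interior l_c = 36, r_n = 88.56 kN; R_n = 105.8 + 4·88.56 = 460 kN → 230 kN.
Block shear: A_gv = 1475, A_nv = 890, A_nt = 135 mm²; R_n = min(0.6F_uA_nv, 0.6F_yA_gv) + U_bs·F_u·A_nt = 274.3 kN → 137 kN.
Block shear governs: 137 kN.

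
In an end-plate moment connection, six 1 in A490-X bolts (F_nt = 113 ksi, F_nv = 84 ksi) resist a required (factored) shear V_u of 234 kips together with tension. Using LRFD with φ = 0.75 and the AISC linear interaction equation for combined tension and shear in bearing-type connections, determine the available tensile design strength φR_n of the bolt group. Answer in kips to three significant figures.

204 kips

A_b = π·1²/4 = 0.7854 in²; f_rv = 234 / (6 × 0.7854) = 49.66 ksi.
F'_nt = 1.3 F_nt − (F_nt / φF_nv) f_rv = 1.3·113 − (113/(0.75·84))·49.66 = 57.83 ksi, capped at F_nt → F'_nt = 57.83 ksi.
R_n = F'_nt · A_b · n = 57.83 × 0.7854 × 6 = 272.5 kips.
Design strength φR_n = 0.75 × 272.5 = 204 kips.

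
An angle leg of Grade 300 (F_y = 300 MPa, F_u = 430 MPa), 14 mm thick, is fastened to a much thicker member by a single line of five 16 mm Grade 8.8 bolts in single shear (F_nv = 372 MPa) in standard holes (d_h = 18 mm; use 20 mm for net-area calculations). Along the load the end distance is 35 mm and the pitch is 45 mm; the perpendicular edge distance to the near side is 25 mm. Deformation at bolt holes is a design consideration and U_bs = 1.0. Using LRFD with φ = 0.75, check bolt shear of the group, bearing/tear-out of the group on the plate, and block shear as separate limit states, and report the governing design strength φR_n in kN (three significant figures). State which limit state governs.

Bolt shear: A_b = π·16²/4 = 201.1 mm²; R_n = 372 × 201.1 × 5 × 1 / 1000 = 374 kN → 0.75 × 374 = 280 kN.
Bearing: edge l_c = 26, r_n = 187.8 kN; interior l_c = 27, r_n = 195 kN; R_n = 187.8 + 4·195 = 968 kN → 726 kN.
Block shear: A_gv = 3010, A_nv = 1750, A_nt = 210 mm²; R_n = min(0.6F_uA_nv, 0.6F_yA_gv) + U_bs·F_u·A_nt = 541.8 kN → 406 kN.
Bolt shear governs: 280 kN.

280 kN (bolt shear governs)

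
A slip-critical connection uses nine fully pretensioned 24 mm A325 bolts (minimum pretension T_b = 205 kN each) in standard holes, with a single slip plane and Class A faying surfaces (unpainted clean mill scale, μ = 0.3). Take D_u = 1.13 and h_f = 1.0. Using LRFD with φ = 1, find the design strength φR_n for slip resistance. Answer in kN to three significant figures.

625 kN

R_n = μ · D_u · h_f · T_b · n_s · n_b = 0.3 × 1.13 × 1.0 × 205 × 1 × 9 = 625.5 kN.
Design strength φR_n = 1 × 625.5 = 625 kN.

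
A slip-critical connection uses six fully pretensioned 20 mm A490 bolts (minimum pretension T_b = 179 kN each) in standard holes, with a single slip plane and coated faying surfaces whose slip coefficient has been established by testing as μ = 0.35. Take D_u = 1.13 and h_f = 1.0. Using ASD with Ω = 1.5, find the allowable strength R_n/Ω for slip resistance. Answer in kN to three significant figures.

R_n = μ · D_u · h_f · T_b · n_s · n_b = 0.35 × 1.13 × 1.0 × 179 × 1 × 6 = 424.8 kN.
Allowable strength R_n/Ω = 424.8 / 1.5 = 283 kN.

283 kN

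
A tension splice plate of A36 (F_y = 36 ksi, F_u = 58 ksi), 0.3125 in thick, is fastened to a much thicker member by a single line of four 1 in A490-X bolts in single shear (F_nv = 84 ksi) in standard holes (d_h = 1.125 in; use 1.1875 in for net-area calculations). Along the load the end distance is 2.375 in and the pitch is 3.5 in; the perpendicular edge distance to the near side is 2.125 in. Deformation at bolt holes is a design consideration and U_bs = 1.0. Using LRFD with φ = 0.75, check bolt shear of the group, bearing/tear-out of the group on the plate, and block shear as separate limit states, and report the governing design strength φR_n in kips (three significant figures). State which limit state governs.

Bolt shear: A_b = π·1²/4 = 0.7854 in²; R_n = 84 × 0.7854 × 4 × 1 = 263.9 kips → 0.75 × 263.9 = 198 kips.
Bearing: edge l_c = 1.812, r_n = 39.42 kips; interior l_c = 2.375, r_n = 43.5 kips; R_n = 39.42 + 3·43.5 = 169.9 kips → 127 kips.
Block shear: A_gv = 4.023, A_nv = 2.725, A_nt = 0.4785 in²; R_n = min(0.6F_uA_nv, 0.6F_yA_gv) + U_bs·F_u·A_nt = 114.7 kips → 86 kips.
Block shear governs: 86 kips.

86 kips (block shear governs)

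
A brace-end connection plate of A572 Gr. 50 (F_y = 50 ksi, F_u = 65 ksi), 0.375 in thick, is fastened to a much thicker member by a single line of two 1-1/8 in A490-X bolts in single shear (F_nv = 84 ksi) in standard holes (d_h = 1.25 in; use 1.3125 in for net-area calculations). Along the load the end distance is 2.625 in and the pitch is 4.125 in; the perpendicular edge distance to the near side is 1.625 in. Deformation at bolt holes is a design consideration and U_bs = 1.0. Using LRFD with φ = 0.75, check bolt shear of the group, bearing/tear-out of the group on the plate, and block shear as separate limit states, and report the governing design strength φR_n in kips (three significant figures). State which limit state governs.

Bolt shear: A_b = π·1.125²/4 = 0.994 in²; R_n = 84 × 0.994 × 2 × 1 = 167 kips → 0.75 × 167 = 125 kips.
Bearing: edge l_c = 2, r_n = 58.5 kips; interior l_c = 2.875, r_n = 65.81 kips; R_n = 58.5 + 1·65.81 = 124.3 kips → 93.2 kips.
Block shear: A_gv = 2.531, A_nv = 1.793, A_nt = 0.3633 in²; R_n = min(0.6F_uA_nv, 0.6F_yA_gv) + U_bs·F_u·A_nt = 93.54 kips → 70.2 kips.
Block shear governs: 70.2 kips.

70.2 kips (block shear governs)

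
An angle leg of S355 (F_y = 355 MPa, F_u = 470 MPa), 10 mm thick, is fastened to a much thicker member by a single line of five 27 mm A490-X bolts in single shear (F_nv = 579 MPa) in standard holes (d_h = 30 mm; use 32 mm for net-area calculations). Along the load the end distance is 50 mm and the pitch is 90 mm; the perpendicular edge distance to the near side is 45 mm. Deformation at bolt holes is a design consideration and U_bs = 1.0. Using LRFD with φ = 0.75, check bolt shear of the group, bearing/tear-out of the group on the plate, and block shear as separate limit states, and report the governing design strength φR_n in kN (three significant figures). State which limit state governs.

665 kN (block shear governs)

Bolt shear: A_b = π·27²/4 = 572.6 mm²; R_n = 579 × 572.6 × 5 × 1 / 1000 = 1658 kN → 0.75 × 1658 = 1240 kN.
Bearing: edge l_c = 35, r_n = 197.4 kN; interior l_c = 60, r_n = 304.6 kN; R_n = 197.4 + 4·304.6 = 1416 kN → 1060 kN.
Block shear: A_gv = 4100, A_nv = 2660, A_nt = 290 mm²; R_n = min(0.6F_uA_nv, 0.6F_yA_gv) + U_bs·F_u·A_nt = 886.4 kN → 665 kN.
Block shear governs: 665 kN.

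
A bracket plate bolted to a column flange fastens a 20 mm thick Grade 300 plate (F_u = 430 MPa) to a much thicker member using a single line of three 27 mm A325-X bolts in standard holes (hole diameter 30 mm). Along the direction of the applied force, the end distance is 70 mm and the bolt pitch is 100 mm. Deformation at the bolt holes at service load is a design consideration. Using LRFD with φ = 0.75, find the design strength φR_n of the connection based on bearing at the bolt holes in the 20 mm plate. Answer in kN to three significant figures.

Per bolt r_n = 1.2 l_c t F_u ≤ 2.4 d t F_u; upper limit = 2.4 × 27 × 20 × 430 / 1000 = 557.3 kN.
Edge bolt: l_c = 70 − 30/2 = 55 mm → 1.2 × 55 × 20 × 430 / 1000 = 567.6 → r_n = 557.3 kN.
Interior bolts: l_c = 100 − 30 = 70 mm → 1.2 × 70 × 20 × 430 / 1000 = 722.4 → r_n = 557.3 kN.
R_n = 1 × 557.3 + 2 × 557.3 = 1672 kN.
Design strength φR_n = 0.75 × 1672 = 1250 kN.

1250 kN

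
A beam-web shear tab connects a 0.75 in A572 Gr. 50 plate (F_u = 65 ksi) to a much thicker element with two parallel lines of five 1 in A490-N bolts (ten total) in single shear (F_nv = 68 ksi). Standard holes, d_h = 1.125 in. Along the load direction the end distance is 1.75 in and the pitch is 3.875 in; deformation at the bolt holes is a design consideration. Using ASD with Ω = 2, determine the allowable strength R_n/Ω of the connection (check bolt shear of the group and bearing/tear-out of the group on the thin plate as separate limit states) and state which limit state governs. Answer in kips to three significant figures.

Bolt shear: A_b = π·1²/4 = 0.7854 in²; R_n = 68 × 0.7854 × 10 × 1 = 534.1 kips → 534.1 / 2 = 267 kips.
Bearing (1.2 l_c t F_u ≤ 2.4 d t F_u): upper limit = 2.4·1·0.75·65 = 117 kips.
  Edge l_c = 1.75 − 1.125/2 = 1.188 → r_n = 69.47 kips; interior l_c = 3.875 − 1.125 = 2.75 → r_n = 117 kips.
  R_n,bearing = 2·69.47 + 8·117 = 1075 kips → 1075 / 2 = 537 kips.
Bolt shear governs: 267 kips.

267 kips (bolt shear governs)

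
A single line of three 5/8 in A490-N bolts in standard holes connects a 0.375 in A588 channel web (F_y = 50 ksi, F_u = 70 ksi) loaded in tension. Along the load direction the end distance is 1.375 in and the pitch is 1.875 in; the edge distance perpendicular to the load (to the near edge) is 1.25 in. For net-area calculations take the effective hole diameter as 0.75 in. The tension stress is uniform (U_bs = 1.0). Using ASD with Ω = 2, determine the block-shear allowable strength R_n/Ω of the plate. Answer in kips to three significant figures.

Shear plane L_v = 1.375 + 2·1.875 = 5.125 in; A_gv = 5.125 × 0.375 = 1.922 in².
A_nv = (5.125 − 2.5·0.75) × 0.375 = 1.219 in².
A_nt = (1.25 − 0.5·0.75) × 0.375 = 0.3281 in².
0.6 F_u A_nv = 51.19 kips; 0.6 F_y A_gv = 57.66 kips → shear rupture governs the shear term.
R_n = 51.19 + 1.0 × 70 × 0.3281 = 74.16 kips.
Allowable strength R_n/Ω = 74.16 / 2 = 37.1 kips.

37.1 kips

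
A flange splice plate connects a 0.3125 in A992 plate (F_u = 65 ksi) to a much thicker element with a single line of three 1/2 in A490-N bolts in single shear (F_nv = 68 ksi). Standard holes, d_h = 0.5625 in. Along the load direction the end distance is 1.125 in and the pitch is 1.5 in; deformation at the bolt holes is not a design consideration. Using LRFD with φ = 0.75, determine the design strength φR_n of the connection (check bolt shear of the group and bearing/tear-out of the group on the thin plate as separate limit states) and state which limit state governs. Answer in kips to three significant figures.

Bolt shear: A_b = π·0.5²/4 = 0.1963 in²; R_n = 68 × 0.1963 × 3 × 1 = 40.06 kips → 0.75 × 40.06 = 30 kips.
Bearing (1.5 l_c t F_u ≤ 3.0 d t F_u): upper limit = 3.0·0.5·0.3125·65 = 30.47 kips.
  Edge l_c = 1.125 − 0.5625/2 = 0.8438 → r_n = 25.71 kips; interior l_c = 1.5 − 0.5625 = 0.9375 → r_n = 28.56 kips.
  R_n,bearing = 1·25.71 + 2·28.56 = 82.84 kips → 0.75 × 82.84 = 62.1 kips.
Bolt shear governs: 30 kips.

30 kips (bolt shear governs)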